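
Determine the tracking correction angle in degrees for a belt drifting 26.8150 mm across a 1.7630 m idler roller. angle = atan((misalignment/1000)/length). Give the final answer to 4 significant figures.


misalign_m = 26.8150 / 1000 = 0.026815 m
angle = atan(0.026815 / 1.7630)
angle = 0.8714 deg


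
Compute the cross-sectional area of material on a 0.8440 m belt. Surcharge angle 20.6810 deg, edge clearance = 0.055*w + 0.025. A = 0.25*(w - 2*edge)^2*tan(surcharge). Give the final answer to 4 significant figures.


edge = 0.055*0.8440 + 0.025 = 0.07142 m
ew = 0.8440 - 2*0.07142 = 0.70116 m
A = 0.25 * 0.70116^2 * tan(20.6810 deg)
A = 0.04640 m^2


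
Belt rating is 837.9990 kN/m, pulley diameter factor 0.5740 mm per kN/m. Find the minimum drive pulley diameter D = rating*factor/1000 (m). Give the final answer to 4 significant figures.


D = 837.9990 * 0.5740 / 1000
D = 0.4810 m


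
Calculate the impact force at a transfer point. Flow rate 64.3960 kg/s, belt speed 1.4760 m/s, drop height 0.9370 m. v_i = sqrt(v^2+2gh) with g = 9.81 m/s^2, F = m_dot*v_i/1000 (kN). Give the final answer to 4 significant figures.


v_i = sqrt(1.4760^2 + 2*9.81*0.9370) = 4.53459 m/s
F = 64.3960 * 4.53459 / 1000
F = 0.2920 kN


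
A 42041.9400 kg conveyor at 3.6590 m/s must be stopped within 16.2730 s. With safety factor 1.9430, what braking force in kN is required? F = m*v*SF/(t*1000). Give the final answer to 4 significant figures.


F = 42041.9400 * 3.6590 / 16.2730 * 1.9430 / 1000
F = 18.37 kN


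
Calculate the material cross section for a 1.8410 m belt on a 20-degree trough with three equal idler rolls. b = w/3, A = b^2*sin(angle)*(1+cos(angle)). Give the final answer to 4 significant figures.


b = 1.8410/3 = 0.613667 m
A = 0.613667^2 * sin(20 deg) * (1 + cos(20 deg))
A = 0.2498 m^2


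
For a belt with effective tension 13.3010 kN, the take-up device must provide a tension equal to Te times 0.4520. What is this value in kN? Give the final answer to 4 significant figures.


T_tu = 13.3010 * 0.4520
T_tu = 6.012 kN


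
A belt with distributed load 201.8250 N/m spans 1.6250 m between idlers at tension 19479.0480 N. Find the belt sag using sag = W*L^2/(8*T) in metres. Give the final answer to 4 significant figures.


sag = 201.8250 * 1.6250^2 / (8 * 19479.0480)
sag = 0.003420 m


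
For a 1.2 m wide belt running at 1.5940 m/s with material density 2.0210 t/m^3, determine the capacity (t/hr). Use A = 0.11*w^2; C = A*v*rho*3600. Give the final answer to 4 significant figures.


A = 0.11 * 1.2^2 = 0.1584 m^2
C = 0.1584 * 1.5940 * 2.0210 * 3600
C = 1837 t/hr


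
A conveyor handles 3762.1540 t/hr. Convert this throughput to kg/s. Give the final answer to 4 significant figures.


m_dot = 3762.1540 * 1000 / 3600
m_dot = 1045 kg/s


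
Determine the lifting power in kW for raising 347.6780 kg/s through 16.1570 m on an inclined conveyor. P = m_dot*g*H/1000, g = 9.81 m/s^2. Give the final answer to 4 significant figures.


P = 347.6780 * 9.81 * 16.1570 / 1000
P = 55.11 kW


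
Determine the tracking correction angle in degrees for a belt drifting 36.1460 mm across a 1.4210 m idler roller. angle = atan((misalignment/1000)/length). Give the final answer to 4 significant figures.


misalign_m = 36.1460 / 1000 = 0.036146 m
angle = atan(0.036146 / 1.4210)
angle = 1.457 deg


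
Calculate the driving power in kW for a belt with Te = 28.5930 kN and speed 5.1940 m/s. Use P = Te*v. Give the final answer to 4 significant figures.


P = Te * v = 28.5930 * 5.1940
P = 148.5 kW


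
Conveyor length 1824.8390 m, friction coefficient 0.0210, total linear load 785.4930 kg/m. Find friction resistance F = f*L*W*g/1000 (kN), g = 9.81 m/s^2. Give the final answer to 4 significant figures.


F = 0.0210 * 1824.8390 * 785.4930 * 9.81 / 1000
F = 295.3 kN


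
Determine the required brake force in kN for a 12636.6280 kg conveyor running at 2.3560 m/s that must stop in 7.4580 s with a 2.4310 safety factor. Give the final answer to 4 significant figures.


F = 12636.6280 * 2.3560 / 7.4580 * 2.4310 / 1000
F = 9.704 kN


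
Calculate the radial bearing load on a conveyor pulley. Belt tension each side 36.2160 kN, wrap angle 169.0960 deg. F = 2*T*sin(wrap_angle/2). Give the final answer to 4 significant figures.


F = 2 * 36.2160 * sin(169.0960/2 deg)
F = 72.10 kN


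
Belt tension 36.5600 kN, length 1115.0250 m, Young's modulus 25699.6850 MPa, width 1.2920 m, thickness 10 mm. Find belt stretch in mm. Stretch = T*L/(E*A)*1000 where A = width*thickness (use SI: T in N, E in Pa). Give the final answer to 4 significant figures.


A = 1.2920 * 0.01 = 0.01292 m^2
Stretch = 36.5600*1000 * 1115.0250 / (25699.6850e6 * 0.01292) * 1000
Stretch = 122.8 mm


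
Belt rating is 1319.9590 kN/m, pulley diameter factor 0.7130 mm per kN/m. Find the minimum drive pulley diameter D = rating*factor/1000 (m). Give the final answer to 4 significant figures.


D = 1319.9590 * 0.7130 / 1000
D = 0.9411 m


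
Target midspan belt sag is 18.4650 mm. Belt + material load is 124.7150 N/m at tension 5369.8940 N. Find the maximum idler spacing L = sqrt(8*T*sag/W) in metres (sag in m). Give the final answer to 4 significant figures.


sag = 18.4650/1000 = 0.018465 m
L = sqrt(8 * 5369.8940 * 0.018465 / 124.7150)
L = 2.522 m


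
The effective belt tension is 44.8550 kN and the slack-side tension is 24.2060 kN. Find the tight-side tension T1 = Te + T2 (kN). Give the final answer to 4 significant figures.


T1 = Te + T2 = 44.8550 + 24.2060
T1 = 69.06 kN


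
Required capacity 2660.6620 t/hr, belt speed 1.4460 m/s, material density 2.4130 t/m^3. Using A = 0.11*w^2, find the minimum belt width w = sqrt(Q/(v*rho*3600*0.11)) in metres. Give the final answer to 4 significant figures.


A_req = 2660.6620 / (1.4460 * 2.4130 * 3600) = 0.211817 m^2
w = sqrt(0.211817 / 0.11)
w = 1.388 m


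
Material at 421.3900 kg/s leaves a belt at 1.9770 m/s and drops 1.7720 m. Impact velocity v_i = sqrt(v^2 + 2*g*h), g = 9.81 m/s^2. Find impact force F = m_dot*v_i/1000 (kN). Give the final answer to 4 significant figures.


v_i = sqrt(1.9770^2 + 2*9.81*1.7720) = 6.21894 m/s
F = 421.3900 * 6.21894 / 1000
F = 2.621 kN


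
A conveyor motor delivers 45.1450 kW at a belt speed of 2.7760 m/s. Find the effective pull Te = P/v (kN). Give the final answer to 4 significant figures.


Te = P / v = 45.1450 / 2.7760
Te = 16.26 kN


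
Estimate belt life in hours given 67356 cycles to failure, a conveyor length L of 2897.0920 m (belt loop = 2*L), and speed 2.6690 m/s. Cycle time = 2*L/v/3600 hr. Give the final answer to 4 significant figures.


cycle_time = 2 * 2897.0920 / 2.6690 / 3600 = 0.603033 hr
life = 67356 * 0.603033 = 40620 hours


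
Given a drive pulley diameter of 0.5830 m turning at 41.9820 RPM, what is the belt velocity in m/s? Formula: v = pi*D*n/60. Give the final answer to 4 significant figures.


v = pi * 0.5830 * 41.9820 / 60
v = 1.282 m/s


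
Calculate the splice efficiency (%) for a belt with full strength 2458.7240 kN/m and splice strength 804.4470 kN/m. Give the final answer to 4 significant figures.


Eff = 804.4470 / 2458.7240 * 100
Eff = 32.72 %


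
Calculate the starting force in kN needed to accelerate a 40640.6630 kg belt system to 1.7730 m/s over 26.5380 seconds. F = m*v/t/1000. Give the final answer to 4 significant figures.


F = 40640.6630 * 1.7730 / 26.5380 / 1000
F = 2.715 kN


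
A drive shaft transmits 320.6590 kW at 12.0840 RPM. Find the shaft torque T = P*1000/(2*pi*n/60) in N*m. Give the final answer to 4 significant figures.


omega = 2*pi*12.0840/60 = 1.26543 rad/s
T = 320.6590*1000 / 1.26543
T = 253400 N*m


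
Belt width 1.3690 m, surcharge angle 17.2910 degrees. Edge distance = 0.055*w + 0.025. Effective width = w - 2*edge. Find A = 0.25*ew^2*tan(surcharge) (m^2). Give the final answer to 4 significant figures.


edge = 0.055*1.3690 + 0.025 = 0.100295 m
ew = 1.3690 - 2*0.100295 = 1.16841 m
A = 0.25 * 1.16841^2 * tan(17.2910 deg)
A = 0.1062 m^2


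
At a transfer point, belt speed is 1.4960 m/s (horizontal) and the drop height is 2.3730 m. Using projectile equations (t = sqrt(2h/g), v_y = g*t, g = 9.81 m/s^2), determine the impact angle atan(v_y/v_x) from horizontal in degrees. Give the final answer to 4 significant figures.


t = sqrt(2*2.3730/9.81) = 0.695552 s
v_y = 9.81 * 0.695552 = 6.82337 m/s
angle = atan(6.82337 / 1.4960) = 77.63 deg


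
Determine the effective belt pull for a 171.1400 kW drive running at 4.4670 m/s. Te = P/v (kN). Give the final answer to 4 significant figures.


Te = P / v = 171.1400 / 4.4670
Te = 38.31 kN


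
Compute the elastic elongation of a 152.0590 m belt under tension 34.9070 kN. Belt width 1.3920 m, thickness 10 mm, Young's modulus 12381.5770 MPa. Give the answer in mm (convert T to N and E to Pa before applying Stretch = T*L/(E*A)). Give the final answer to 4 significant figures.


A = 1.3920 * 0.01 = 0.01392 m^2
Stretch = 34.9070*1000 * 152.0590 / (12381.5770e6 * 0.01392) * 1000
Stretch = 30.80 mm


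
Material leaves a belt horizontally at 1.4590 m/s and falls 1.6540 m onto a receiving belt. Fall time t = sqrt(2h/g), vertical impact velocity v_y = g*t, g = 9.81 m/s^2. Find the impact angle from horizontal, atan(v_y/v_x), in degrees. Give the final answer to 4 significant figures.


t = sqrt(2*1.6540/9.81) = 0.580695 s
v_y = 9.81 * 0.580695 = 5.69662 m/s
angle = atan(5.69662 / 1.4590) = 75.63 deg


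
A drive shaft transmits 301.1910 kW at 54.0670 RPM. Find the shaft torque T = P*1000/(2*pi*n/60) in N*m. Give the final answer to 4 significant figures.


omega = 2*pi*54.0670/60 = 5.66188 rad/s
T = 301.1910*1000 / 5.66188
T = 53200 N*m


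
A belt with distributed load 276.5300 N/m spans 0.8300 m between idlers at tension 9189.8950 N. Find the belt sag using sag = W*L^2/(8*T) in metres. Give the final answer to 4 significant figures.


sag = 276.5300 * 0.8300^2 / (8 * 9189.8950)
sag = 0.002591 m


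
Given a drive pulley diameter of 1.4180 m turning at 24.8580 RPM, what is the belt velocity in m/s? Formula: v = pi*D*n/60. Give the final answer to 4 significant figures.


v = pi * 1.4180 * 24.8580 / 60
v = 1.846 m/s


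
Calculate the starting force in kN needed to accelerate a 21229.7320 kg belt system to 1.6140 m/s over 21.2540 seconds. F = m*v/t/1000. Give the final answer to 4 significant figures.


F = 21229.7320 * 1.6140 / 21.2540 / 1000
F = 1.612 kN


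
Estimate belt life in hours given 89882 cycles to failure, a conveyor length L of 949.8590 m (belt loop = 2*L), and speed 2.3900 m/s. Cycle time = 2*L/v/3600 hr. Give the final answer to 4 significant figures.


cycle_time = 2 * 949.8590 / 2.3900 / 3600 = 0.220795 hr
life = 89882 * 0.220795 = 19850 hours


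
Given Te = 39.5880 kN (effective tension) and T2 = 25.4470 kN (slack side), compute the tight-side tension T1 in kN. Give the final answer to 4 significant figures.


T1 = Te + T2 = 39.5880 + 25.4470
T1 = 65.03 kN


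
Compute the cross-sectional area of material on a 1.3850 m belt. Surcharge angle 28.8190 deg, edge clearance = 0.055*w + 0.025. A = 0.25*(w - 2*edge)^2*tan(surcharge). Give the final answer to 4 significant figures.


edge = 0.055*1.3850 + 0.025 = 0.101175 m
ew = 1.3850 - 2*0.101175 = 1.18265 m
A = 0.25 * 1.18265^2 * tan(28.8190 deg)
A = 0.1924 m^2


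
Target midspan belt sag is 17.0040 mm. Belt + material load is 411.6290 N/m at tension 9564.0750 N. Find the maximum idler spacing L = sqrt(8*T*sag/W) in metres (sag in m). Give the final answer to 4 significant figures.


sag = 17.0040/1000 = 0.017004 m
L = sqrt(8 * 9564.0750 * 0.017004 / 411.6290)
L = 1.778 m


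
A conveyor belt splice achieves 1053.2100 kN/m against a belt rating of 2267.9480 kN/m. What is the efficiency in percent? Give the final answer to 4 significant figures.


Eff = 1053.2100 / 2267.9480 * 100
Eff = 46.44 %


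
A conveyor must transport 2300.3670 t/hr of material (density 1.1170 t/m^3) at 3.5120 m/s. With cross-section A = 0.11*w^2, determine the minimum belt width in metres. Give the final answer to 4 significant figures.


A_req = 2300.3670 / (3.5120 * 1.1170 * 3600) = 0.162887 m^2
w = sqrt(0.162887 / 0.11)
w = 1.217 m


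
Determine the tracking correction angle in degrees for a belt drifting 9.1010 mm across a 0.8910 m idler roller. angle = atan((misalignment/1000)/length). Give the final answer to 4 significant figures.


misalign_m = 9.1010 / 1000 = 0.009101 m
angle = atan(0.009101 / 0.8910)
angle = 0.5852 deg


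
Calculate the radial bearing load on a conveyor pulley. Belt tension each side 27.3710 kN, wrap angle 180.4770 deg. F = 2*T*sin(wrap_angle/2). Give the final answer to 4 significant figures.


F = 2 * 27.3710 * sin(180.4770/2 deg)
F = 54.74 kN


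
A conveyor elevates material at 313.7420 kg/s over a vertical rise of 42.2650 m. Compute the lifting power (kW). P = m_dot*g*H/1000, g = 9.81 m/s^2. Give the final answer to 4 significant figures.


P = 313.7420 * 9.81 * 42.2650 / 1000
P = 130.1 kW


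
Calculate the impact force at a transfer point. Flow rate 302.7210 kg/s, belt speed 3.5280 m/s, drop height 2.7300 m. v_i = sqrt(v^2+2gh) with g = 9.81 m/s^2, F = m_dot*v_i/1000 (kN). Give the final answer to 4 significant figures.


v_i = sqrt(3.5280^2 + 2*9.81*2.7300) = 8.12462 m/s
F = 302.7210 * 8.12462 / 1000
F = 2.459 kN


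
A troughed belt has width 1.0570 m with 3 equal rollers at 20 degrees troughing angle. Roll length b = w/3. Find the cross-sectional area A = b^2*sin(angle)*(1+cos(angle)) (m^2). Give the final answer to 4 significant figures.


b = 1.0570/3 = 0.352333 m
A = 0.352333^2 * sin(20 deg) * (1 + cos(20 deg))
A = 0.08236 m^2


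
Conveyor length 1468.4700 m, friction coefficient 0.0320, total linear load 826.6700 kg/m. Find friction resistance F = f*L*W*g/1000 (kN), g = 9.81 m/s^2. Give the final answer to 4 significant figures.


F = 0.0320 * 1468.4700 * 826.6700 * 9.81 / 1000
F = 381.1 kN


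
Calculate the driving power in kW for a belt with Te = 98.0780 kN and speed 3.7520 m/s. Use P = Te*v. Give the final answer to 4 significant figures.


P = Te * v = 98.0780 * 3.7520
P = 368.0 kW


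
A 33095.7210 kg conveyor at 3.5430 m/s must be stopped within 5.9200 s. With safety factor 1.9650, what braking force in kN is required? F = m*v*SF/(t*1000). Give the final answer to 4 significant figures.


F = 33095.7210 * 3.5430 / 5.9200 * 1.9650 / 1000
F = 38.92 kN


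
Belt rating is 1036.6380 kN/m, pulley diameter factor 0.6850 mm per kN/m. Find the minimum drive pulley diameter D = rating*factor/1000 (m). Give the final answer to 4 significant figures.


D = 1036.6380 * 0.6850 / 1000
D = 0.7101 m


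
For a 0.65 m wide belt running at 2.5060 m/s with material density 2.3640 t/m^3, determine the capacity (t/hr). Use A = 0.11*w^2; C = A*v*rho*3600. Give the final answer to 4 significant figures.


A = 0.11 * 0.65^2 = 0.046475 m^2
C = 0.046475 * 2.5060 * 2.3640 * 3600
C = 991.2 t/hr


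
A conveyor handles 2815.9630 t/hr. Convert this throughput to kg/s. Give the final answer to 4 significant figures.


m_dot = 2815.9630 * 1000 / 3600
m_dot = 782.2 kg/s


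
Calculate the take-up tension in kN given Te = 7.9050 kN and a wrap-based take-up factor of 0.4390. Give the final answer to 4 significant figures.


T_tu = 7.9050 * 0.4390
T_tu = 3.470 kN


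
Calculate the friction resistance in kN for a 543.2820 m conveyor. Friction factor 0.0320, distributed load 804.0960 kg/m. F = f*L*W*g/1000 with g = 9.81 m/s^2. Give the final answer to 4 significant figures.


F = 0.0320 * 543.2820 * 804.0960 * 9.81 / 1000
F = 137.1 kN


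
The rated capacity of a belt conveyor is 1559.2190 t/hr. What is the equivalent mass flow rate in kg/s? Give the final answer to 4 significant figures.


m_dot = 1559.2190 * 1000 / 3600
m_dot = 433.1 kg/s


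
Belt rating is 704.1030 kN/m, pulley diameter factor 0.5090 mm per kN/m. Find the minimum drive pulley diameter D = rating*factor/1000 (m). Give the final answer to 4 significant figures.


D = 704.1030 * 0.5090 / 1000
D = 0.3584 m


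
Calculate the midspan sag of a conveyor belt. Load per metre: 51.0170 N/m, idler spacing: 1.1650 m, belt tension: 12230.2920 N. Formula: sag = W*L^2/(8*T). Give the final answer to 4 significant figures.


sag = 51.0170 * 1.1650^2 / (8 * 12230.2920)
sag = 0.0007077 m


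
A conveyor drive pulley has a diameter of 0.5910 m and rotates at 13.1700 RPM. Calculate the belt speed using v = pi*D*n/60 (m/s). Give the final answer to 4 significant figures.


v = pi * 0.5910 * 13.1700 / 60
v = 0.4075 m/s


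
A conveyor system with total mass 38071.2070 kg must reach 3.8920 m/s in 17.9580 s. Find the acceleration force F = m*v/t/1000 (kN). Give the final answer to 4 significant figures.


F = 38071.2070 * 3.8920 / 17.9580 / 1000
F = 8.251 kN


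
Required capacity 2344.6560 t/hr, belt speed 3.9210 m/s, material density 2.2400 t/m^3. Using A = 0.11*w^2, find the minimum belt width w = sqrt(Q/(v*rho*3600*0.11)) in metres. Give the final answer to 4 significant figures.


A_req = 2344.6560 / (3.9210 * 2.2400 * 3600) = 0.0741535 m^2
w = sqrt(0.0741535 / 0.11)
w = 0.8210 m


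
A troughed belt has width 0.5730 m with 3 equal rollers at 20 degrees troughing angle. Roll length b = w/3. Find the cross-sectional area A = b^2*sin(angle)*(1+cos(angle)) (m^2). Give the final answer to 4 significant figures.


b = 0.5730/3 = 0.191 m
A = 0.191^2 * sin(20 deg) * (1 + cos(20 deg))
A = 0.02420 m^2


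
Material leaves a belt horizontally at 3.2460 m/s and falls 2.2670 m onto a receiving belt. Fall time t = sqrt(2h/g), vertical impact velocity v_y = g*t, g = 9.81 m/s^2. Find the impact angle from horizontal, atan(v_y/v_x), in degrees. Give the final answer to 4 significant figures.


t = sqrt(2*2.2670/9.81) = 0.679839 s
v_y = 9.81 * 0.679839 = 6.66922 m/s
angle = atan(6.66922 / 3.2460) = 64.05 deg


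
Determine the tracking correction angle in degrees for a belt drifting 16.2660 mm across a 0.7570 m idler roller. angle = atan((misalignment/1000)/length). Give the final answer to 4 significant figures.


misalign_m = 16.2660 / 1000 = 0.016266 m
angle = atan(0.016266 / 0.7570)
angle = 1.231 deg


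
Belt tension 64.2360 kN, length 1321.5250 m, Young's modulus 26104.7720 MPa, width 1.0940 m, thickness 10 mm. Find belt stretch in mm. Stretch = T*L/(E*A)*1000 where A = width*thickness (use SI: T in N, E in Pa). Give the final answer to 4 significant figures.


A = 1.0940 * 0.01 = 0.01094 m^2
Stretch = 64.2360*1000 * 1321.5250 / (26104.7720e6 * 0.01094) * 1000
Stretch = 297.2 mm


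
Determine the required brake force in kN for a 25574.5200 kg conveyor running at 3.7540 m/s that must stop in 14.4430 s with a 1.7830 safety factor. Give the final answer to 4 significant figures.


F = 25574.5200 * 3.7540 / 14.4430 * 1.7830 / 1000
F = 11.85 kN


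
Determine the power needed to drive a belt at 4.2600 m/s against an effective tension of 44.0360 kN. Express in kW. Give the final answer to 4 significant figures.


P = Te * v = 44.0360 * 4.2600
P = 187.6 kW


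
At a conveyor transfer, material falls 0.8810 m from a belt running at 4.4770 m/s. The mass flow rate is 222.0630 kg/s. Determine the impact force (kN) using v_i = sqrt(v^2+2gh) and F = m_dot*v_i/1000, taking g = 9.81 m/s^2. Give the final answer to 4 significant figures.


v_i = sqrt(4.4770^2 + 2*9.81*0.8810) = 6.10973 m/s
F = 222.0630 * 6.10973 / 1000
F = 1.357 kN


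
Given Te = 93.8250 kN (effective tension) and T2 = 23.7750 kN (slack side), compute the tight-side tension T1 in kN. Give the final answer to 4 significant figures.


T1 = Te + T2 = 93.8250 + 23.7750
T1 = 117.6 kN


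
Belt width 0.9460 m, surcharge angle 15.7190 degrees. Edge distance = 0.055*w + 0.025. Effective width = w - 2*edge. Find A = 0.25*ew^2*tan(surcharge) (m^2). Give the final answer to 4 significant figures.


edge = 0.055*0.9460 + 0.025 = 0.07703 m
ew = 0.9460 - 2*0.07703 = 0.79194 m
A = 0.25 * 0.79194^2 * tan(15.7190 deg)
A = 0.04413 m^2


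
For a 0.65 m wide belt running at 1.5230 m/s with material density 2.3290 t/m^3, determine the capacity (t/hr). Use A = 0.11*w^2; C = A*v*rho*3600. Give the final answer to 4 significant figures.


A = 0.11 * 0.65^2 = 0.046475 m^2
C = 0.046475 * 1.5230 * 2.3290 * 3600
C = 593.5 t/hr


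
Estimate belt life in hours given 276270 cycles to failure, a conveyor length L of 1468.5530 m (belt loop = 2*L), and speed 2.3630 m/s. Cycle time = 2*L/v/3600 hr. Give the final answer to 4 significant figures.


cycle_time = 2 * 1468.5530 / 2.3630 / 3600 = 0.345266 hr
life = 276270 * 0.345266 = 95390 hours


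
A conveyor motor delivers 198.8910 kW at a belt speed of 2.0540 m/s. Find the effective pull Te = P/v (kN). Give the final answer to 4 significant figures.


Te = P / v = 198.8910 / 2.0540
Te = 96.83 kN


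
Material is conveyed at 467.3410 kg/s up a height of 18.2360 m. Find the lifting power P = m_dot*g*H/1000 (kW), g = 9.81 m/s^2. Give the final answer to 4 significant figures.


P = 467.3410 * 9.81 * 18.2360 / 1000
P = 83.61 kW


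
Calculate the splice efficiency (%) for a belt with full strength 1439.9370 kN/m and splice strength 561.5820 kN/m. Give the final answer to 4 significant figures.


Eff = 561.5820 / 1439.9370 * 100
Eff = 39.00 %


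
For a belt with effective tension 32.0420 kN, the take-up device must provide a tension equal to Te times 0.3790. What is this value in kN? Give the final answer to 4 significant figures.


T_tu = 32.0420 * 0.3790
T_tu = 12.14 kN


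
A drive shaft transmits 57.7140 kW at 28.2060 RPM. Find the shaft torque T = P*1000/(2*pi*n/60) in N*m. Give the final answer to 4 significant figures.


omega = 2*pi*28.2060/60 = 2.95373 rad/s
T = 57.7140*1000 / 2.95373
T = 19540 N*m


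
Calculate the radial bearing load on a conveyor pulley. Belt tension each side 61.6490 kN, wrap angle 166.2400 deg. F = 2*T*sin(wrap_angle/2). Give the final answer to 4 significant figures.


F = 2 * 61.6490 * sin(166.2400/2 deg)
F = 122.4 kN


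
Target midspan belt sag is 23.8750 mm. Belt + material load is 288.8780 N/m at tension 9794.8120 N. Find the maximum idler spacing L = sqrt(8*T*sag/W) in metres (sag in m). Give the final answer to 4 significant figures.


sag = 23.8750/1000 = 0.023875 m
L = sqrt(8 * 9794.8120 * 0.023875 / 288.8780)
L = 2.545 m


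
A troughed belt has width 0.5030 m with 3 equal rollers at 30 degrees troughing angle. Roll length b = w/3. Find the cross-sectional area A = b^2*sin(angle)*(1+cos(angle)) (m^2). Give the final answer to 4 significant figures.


b = 0.5030/3 = 0.167667 m
A = 0.167667^2 * sin(30 deg) * (1 + cos(30 deg))
A = 0.02623 m^2


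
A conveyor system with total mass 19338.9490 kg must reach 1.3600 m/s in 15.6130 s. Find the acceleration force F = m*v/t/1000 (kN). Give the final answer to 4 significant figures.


F = 19338.9490 * 1.3600 / 15.6130 / 1000
F = 1.685 kN


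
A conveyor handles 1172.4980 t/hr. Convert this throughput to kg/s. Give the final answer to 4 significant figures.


m_dot = 1172.4980 * 1000 / 3600
m_dot = 325.7 kg/s


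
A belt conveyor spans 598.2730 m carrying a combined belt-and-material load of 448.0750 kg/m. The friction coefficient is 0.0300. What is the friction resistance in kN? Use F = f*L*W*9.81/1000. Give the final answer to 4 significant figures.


F = 0.0300 * 598.2730 * 448.0750 * 9.81 / 1000
F = 78.89 kN


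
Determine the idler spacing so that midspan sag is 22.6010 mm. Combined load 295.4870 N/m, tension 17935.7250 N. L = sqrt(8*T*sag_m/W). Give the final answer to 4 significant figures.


sag = 22.6010/1000 = 0.022601 m
L = sqrt(8 * 17935.7250 * 0.022601 / 295.4870)
L = 3.313 m


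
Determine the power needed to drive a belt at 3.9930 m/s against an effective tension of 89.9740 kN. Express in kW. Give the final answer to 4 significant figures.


P = Te * v = 89.9740 * 3.9930
P = 359.3 kW


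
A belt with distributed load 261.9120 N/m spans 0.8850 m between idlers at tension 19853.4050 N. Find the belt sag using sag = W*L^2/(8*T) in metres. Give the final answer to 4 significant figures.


sag = 261.9120 * 0.8850^2 / (8 * 19853.4050)
sag = 0.001292 m


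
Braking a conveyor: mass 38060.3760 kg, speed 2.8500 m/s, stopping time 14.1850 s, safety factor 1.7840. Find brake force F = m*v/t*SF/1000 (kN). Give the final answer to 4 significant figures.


F = 38060.3760 * 2.8500 / 14.1850 * 1.7840 / 1000
F = 13.64 kN


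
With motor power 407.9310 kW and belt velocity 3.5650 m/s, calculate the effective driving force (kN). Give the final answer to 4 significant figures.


Te = P / v = 407.9310 / 3.5650
Te = 114.4 kN


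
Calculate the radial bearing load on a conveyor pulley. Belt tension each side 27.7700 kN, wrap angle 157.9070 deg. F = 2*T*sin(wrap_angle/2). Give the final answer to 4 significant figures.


F = 2 * 27.7700 * sin(157.9070/2 deg)
F = 54.51 kN


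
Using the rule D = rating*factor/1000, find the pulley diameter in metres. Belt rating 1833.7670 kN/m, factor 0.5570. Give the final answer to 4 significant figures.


D = 1833.7670 * 0.5570 / 1000
D = 1.021 m


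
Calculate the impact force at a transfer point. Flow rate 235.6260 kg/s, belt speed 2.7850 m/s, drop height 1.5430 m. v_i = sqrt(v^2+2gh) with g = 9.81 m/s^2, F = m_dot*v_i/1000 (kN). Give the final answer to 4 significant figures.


v_i = sqrt(2.7850^2 + 2*9.81*1.5430) = 6.16684 m/s
F = 235.6260 * 6.16684 / 1000
F = 1.453 kN


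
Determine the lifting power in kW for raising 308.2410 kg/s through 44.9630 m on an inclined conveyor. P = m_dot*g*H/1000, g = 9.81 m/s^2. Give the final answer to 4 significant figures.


P = 308.2410 * 9.81 * 44.9630 / 1000
P = 136.0 kW


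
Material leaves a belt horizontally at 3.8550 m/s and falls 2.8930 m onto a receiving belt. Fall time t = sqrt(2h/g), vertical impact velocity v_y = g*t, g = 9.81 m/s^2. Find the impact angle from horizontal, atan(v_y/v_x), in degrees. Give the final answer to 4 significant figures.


t = sqrt(2*2.8930/9.81) = 0.767988 s
v_y = 9.81 * 0.767988 = 7.53396 m/s
angle = atan(7.53396 / 3.8550) = 62.90 deg


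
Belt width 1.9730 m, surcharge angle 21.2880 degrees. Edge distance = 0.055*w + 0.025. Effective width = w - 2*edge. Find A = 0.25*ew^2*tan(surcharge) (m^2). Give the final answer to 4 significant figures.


edge = 0.055*1.9730 + 0.025 = 0.133515 m
ew = 1.9730 - 2*0.133515 = 1.70597 m
A = 0.25 * 1.70597^2 * tan(21.2880 deg)
A = 0.2835 m^2


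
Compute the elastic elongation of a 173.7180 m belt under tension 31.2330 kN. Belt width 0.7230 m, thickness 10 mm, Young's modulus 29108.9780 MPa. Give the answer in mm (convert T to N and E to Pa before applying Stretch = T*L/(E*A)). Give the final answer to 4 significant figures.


A = 0.7230 * 0.01 = 0.00723 m^2
Stretch = 31.2330*1000 * 173.7180 / (29108.9780e6 * 0.00723) * 1000
Stretch = 25.78 mm


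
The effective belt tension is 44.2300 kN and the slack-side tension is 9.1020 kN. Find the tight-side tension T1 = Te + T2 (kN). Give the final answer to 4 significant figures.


T1 = Te + T2 = 44.2300 + 9.1020
T1 = 53.33 kN


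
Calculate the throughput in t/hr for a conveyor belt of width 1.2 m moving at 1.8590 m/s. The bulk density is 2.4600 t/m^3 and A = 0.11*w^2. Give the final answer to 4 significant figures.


A = 0.11 * 1.2^2 = 0.1584 m^2
C = 0.1584 * 1.8590 * 2.4600 * 3600
C = 2608 t/hr


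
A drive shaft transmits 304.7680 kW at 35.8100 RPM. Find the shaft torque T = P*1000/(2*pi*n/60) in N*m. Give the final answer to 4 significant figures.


omega = 2*pi*35.8100/60 = 3.75001 rad/s
T = 304.7680*1000 / 3.75001
T = 81270 N*m


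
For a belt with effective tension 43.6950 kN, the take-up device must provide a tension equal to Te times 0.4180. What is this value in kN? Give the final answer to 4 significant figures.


T_tu = 43.6950 * 0.4180
T_tu = 18.26 kN


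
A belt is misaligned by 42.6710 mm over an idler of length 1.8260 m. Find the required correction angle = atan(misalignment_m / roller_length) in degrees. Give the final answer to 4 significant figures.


misalign_m = 42.6710 / 1000 = 0.042671 m
angle = atan(0.042671 / 1.8260)
angle = 1.339 deg


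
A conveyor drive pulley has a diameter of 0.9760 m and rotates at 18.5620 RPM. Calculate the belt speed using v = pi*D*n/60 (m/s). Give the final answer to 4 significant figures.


v = pi * 0.9760 * 18.5620 / 60
v = 0.9486 m/s


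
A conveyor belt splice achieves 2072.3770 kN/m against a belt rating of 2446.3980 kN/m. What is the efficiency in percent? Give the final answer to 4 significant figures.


Eff = 2072.3770 / 2446.3980 * 100
Eff = 84.71 %


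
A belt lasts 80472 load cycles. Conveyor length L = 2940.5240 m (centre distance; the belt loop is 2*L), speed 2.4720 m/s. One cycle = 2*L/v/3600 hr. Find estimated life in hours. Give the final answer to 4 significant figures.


cycle_time = 2 * 2940.5240 / 2.4720 / 3600 = 0.660851 hr
life = 80472 * 0.660851 = 53180 hours


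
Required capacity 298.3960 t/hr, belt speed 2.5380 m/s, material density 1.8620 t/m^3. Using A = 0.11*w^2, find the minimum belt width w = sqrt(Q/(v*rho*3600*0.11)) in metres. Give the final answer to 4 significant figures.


A_req = 298.3960 / (2.5380 * 1.8620 * 3600) = 0.0175396 m^2
w = sqrt(0.0175396 / 0.11)
w = 0.3993 m


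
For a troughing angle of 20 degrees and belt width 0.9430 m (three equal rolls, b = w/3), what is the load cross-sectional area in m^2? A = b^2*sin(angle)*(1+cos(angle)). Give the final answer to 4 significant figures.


b = 0.9430/3 = 0.314333 m
A = 0.314333^2 * sin(20 deg) * (1 + cos(20 deg))
A = 0.06555 m^2


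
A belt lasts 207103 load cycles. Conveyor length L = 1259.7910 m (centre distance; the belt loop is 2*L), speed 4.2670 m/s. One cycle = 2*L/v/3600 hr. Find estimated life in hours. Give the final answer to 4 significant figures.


cycle_time = 2 * 1259.7910 / 4.2670 / 3600 = 0.164022 hr
life = 207103 * 0.164022 = 33970 hours


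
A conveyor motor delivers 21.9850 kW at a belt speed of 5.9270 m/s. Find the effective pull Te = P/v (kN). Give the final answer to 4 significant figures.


Te = P / v = 21.9850 / 5.9270
Te = 3.709 kN


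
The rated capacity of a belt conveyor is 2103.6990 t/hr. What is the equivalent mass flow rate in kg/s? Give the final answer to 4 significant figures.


m_dot = 2103.6990 * 1000 / 3600
m_dot = 584.4 kg/s


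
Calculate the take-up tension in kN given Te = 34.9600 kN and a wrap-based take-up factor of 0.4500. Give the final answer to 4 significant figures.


T_tu = 34.9600 * 0.4500
T_tu = 15.73 kN


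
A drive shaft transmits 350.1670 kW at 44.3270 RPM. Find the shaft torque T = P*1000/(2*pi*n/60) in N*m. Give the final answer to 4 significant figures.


omega = 2*pi*44.3270/60 = 4.64191 rad/s
T = 350.1670*1000 / 4.64191
T = 75440 N*m


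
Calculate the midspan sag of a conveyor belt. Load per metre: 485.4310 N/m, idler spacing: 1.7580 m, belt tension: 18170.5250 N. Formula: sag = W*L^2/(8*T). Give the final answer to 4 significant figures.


sag = 485.4310 * 1.7580^2 / (8 * 18170.5250)
sag = 0.01032 m


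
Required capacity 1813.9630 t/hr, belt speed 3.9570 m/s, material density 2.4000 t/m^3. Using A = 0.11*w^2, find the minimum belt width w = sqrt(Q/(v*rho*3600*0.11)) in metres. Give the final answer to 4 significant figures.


A_req = 1813.9630 / (3.9570 * 2.4000 * 3600) = 0.0530577 m^2
w = sqrt(0.0530577 / 0.11)
w = 0.6945 m


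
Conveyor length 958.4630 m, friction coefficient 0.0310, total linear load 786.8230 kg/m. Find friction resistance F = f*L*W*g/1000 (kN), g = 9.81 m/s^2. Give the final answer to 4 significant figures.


F = 0.0310 * 958.4630 * 786.8230 * 9.81 / 1000
F = 229.3 kN


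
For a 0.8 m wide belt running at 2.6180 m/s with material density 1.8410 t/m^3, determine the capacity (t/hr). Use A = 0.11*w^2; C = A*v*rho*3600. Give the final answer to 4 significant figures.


A = 0.11 * 0.8^2 = 0.0704 m^2
C = 0.0704 * 2.6180 * 1.8410 * 3600
C = 1222 t/hr


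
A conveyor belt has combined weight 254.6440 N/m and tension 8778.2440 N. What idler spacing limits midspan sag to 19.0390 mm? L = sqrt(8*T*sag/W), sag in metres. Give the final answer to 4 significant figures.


sag = 19.0390/1000 = 0.019039 m
L = sqrt(8 * 8778.2440 * 0.019039 / 254.6440)
L = 2.291 m


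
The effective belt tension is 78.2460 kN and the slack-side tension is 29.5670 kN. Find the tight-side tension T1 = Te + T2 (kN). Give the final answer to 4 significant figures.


T1 = Te + T2 = 78.2460 + 29.5670
T1 = 107.8 kN


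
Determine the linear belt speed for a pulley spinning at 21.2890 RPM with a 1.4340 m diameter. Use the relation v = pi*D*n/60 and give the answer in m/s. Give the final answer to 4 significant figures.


v = pi * 1.4340 * 21.2890 / 60
v = 1.598 m/s


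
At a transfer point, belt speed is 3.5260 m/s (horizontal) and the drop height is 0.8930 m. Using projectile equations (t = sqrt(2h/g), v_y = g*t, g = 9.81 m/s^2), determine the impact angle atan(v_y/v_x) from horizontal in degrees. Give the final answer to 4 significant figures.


t = sqrt(2*0.8930/9.81) = 0.426684 s
v_y = 9.81 * 0.426684 = 4.18577 m/s
angle = atan(4.18577 / 3.5260) = 49.89 deg


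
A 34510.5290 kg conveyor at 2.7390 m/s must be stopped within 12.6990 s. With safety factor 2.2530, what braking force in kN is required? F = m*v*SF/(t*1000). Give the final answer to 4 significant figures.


F = 34510.5290 * 2.7390 / 12.6990 * 2.2530 / 1000
F = 16.77 kN


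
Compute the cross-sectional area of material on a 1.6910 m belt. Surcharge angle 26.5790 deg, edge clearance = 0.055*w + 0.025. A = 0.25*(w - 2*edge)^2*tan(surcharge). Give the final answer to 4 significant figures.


edge = 0.055*1.6910 + 0.025 = 0.118005 m
ew = 1.6910 - 2*0.118005 = 1.45499 m
A = 0.25 * 1.45499^2 * tan(26.5790 deg)
A = 0.2648 m^2


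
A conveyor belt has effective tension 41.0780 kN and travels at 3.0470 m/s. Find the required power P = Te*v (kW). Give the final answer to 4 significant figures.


P = Te * v = 41.0780 * 3.0470
P = 125.2 kW


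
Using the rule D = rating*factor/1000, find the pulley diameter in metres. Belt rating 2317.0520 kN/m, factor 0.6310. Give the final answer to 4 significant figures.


D = 2317.0520 * 0.6310 / 1000
D = 1.462 m


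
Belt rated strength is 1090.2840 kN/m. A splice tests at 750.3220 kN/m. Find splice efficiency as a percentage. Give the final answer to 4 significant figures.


Eff = 750.3220 / 1090.2840 * 100
Eff = 68.82 %


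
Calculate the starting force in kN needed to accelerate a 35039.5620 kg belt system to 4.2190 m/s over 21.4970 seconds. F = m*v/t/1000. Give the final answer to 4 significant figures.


F = 35039.5620 * 4.2190 / 21.4970 / 1000
F = 6.877 kN


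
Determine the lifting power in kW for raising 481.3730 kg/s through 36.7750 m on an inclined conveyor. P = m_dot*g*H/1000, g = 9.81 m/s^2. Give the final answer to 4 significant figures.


P = 481.3730 * 9.81 * 36.7750 / 1000
P = 173.7 kW


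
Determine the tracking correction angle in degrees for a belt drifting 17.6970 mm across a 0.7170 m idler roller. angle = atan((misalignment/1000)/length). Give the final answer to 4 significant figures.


misalign_m = 17.6970 / 1000 = 0.017697 m
angle = atan(0.017697 / 0.7170)
angle = 1.414 deg


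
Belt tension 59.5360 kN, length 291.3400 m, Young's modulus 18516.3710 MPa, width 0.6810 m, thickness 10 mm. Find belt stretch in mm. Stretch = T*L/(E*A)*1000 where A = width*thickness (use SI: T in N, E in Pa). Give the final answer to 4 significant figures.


A = 0.6810 * 0.01 = 0.00681 m^2
Stretch = 59.5360*1000 * 291.3400 / (18516.3710e6 * 0.00681) * 1000
Stretch = 137.6 mm


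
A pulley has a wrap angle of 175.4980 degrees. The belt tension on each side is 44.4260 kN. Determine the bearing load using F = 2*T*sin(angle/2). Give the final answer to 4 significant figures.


F = 2 * 44.4260 * sin(175.4980/2 deg)
F = 88.78 kN


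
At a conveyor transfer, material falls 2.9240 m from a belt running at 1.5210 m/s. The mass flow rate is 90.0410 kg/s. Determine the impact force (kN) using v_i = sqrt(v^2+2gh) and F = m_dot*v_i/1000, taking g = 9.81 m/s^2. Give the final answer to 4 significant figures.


v_i = sqrt(1.5210^2 + 2*9.81*2.9240) = 7.72543 m/s
F = 90.0410 * 7.72543 / 1000
F = 0.6956 kN


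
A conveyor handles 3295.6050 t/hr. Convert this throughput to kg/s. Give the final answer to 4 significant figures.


m_dot = 3295.6050 * 1000 / 3600
m_dot = 915.4 kg/s


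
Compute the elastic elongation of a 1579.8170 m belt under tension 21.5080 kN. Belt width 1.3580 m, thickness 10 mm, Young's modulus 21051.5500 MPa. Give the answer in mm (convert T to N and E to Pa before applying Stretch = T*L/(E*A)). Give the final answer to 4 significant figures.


A = 1.3580 * 0.01 = 0.01358 m^2
Stretch = 21.5080*1000 * 1579.8170 / (21051.5500e6 * 0.01358) * 1000
Stretch = 118.9 mm


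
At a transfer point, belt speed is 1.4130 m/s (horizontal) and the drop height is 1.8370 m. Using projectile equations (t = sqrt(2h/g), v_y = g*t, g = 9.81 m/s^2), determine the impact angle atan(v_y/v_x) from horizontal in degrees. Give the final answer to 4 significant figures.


t = sqrt(2*1.8370/9.81) = 0.611977 s
v_y = 9.81 * 0.611977 = 6.00349 m/s
angle = atan(6.00349 / 1.4130) = 76.76 deg


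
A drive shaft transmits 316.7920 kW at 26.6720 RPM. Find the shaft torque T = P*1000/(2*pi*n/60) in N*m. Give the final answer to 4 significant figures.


omega = 2*pi*26.6720/60 = 2.79309 rad/s
T = 316.7920*1000 / 2.79309
T = 113400 N*m


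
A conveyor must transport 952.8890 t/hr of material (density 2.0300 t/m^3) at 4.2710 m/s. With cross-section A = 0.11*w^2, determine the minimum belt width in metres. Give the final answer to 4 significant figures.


A_req = 952.8890 / (4.2710 * 2.0300 * 3600) = 0.0305291 m^2
w = sqrt(0.0305291 / 0.11)
w = 0.5268 m


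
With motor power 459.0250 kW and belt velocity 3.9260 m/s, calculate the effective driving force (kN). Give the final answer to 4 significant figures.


Te = P / v = 459.0250 / 3.9260
Te = 116.9 kN


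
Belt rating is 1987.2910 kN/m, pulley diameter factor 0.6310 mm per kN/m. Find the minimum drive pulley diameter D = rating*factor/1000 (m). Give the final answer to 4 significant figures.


D = 1987.2910 * 0.6310 / 1000
D = 1.254 m


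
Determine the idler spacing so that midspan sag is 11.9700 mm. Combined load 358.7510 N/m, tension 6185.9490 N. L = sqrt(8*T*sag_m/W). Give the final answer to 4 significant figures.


sag = 11.9700/1000 = 0.011970 m
L = sqrt(8 * 6185.9490 * 0.011970 / 358.7510)
L = 1.285 m


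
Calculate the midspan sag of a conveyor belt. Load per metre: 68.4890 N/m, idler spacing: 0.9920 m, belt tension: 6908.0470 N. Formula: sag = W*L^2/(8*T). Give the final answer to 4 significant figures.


sag = 68.4890 * 0.9920^2 / (8 * 6908.0470)
sag = 0.001220 m


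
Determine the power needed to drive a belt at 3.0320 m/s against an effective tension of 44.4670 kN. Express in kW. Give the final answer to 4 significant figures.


P = Te * v = 44.4670 * 3.0320
P = 134.8 kW


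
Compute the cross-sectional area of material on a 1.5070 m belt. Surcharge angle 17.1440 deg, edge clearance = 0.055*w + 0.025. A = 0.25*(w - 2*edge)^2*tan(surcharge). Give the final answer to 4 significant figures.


edge = 0.055*1.5070 + 0.025 = 0.107885 m
ew = 1.5070 - 2*0.107885 = 1.29123 m
A = 0.25 * 1.29123^2 * tan(17.1440 deg)
A = 0.1286 m^2


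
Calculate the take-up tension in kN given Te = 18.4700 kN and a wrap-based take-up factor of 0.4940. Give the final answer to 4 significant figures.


T_tu = 18.4700 * 0.4940
T_tu = 9.124 kN
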